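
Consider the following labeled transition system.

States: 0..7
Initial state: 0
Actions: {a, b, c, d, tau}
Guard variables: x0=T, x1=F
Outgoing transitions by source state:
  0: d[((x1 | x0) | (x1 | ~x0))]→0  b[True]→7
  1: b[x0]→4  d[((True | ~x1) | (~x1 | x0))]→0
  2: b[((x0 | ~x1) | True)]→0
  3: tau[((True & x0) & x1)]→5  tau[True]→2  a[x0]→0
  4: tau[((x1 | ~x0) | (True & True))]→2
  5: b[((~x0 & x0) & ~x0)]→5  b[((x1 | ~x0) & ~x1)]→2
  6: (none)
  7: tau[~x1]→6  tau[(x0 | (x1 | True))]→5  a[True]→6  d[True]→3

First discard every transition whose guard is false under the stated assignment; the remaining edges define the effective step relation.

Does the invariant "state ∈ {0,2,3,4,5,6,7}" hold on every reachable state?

Allowed set {0,2,3,4,5,6,7}
Reachable = {0,2,3,5,6,7}
  0: safe
  2: safe
  3: safe
  5: safe
  6: safe
  7: safe

Answer: INVARIANT HOLDS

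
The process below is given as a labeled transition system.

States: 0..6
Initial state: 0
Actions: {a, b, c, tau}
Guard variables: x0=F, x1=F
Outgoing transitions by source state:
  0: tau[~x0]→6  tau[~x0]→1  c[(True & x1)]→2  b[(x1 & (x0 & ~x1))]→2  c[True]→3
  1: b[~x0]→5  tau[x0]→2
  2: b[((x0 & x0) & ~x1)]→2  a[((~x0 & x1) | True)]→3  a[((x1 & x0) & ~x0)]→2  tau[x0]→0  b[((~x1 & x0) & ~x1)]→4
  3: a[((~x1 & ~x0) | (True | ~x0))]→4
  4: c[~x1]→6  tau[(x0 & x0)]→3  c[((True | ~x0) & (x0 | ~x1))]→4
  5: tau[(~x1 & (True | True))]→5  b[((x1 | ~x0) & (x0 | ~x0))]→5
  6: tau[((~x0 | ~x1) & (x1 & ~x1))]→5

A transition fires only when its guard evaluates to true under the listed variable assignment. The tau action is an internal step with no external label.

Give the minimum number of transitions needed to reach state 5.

BFS to 5:
  depth 0: {0}
  depth 1: {1,3,6}
  depth 2: {4,5}
depth(5)=2, e.g. tau·b

Answer: 2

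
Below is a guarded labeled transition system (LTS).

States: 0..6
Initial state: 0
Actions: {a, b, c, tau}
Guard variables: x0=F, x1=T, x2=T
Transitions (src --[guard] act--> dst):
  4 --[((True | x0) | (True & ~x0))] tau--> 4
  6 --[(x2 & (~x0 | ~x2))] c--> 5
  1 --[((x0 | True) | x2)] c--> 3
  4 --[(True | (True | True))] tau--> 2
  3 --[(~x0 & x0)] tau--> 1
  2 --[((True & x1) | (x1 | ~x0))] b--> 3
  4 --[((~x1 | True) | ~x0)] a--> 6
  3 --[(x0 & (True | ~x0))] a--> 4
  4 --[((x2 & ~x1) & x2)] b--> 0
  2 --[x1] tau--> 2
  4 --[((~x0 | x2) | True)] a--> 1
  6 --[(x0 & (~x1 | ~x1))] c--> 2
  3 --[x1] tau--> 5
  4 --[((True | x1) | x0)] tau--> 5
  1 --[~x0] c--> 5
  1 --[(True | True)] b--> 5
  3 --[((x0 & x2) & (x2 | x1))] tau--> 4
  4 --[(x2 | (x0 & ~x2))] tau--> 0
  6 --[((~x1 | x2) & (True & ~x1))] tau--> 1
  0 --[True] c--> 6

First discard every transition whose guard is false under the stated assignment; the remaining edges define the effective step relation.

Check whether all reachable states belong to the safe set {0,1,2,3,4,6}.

Answer: INVARIANT VIOLATED at state 5

Trace:
Allowed set {0,1,2,3,4,6}
R = {0,5,6}
  0: ok
  5: VIOLATES
  6: ok
witness against invariant: c·c → 5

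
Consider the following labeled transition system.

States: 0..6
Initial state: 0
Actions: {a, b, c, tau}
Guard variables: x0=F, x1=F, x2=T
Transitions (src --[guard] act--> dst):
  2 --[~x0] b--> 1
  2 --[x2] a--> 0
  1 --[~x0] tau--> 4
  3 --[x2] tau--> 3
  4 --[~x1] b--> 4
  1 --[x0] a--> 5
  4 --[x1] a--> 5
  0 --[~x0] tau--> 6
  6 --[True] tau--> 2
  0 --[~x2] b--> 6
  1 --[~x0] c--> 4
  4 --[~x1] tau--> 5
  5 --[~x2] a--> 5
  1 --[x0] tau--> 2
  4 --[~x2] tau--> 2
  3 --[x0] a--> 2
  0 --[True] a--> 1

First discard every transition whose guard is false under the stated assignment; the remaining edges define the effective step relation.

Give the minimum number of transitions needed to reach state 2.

Answer: 2

Working:
BFS to 2:
  L0 = {0}
  L1 = {1,6}
  L2 = {2,4}
2 enters at depth 2; path tau·tau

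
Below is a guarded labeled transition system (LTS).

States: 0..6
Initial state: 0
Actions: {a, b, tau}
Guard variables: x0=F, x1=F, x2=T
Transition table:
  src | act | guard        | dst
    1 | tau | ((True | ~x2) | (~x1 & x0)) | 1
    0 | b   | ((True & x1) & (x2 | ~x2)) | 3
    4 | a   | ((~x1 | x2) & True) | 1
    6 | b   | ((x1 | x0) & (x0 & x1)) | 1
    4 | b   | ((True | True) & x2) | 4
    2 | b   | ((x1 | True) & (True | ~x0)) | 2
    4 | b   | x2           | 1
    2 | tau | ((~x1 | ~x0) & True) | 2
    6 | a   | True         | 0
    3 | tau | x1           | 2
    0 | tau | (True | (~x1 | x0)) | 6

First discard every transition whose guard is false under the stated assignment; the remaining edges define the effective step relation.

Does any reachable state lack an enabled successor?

Answer: DEADLOCK-FREE

Working:
R = {0,6}
  0: tau→6  [1 out]
  6: a→0  [1 out]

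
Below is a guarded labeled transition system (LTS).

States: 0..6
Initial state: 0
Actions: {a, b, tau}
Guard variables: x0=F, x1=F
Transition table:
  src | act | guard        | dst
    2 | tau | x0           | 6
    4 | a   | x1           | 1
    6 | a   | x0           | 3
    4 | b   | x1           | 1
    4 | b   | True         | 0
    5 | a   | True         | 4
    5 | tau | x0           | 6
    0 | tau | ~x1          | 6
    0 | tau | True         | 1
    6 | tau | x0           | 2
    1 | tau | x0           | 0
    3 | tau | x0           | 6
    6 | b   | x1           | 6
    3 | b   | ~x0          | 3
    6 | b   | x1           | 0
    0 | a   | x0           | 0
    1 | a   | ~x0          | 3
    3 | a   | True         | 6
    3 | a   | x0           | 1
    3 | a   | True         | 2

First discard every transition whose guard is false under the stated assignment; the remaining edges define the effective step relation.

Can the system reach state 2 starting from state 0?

8 transition(s) survive guard evaluation.
Layer 0: {0}
Layer 1: {1,6}  total {0,1,6}
Layer 2: {3}  total {0,1,3,6}
Layer 3: {2}  total {0,1,2,3,6}
Reach set: {0,1,2,3,6}
witness 2: tau·a·a

Answer: REACHABLE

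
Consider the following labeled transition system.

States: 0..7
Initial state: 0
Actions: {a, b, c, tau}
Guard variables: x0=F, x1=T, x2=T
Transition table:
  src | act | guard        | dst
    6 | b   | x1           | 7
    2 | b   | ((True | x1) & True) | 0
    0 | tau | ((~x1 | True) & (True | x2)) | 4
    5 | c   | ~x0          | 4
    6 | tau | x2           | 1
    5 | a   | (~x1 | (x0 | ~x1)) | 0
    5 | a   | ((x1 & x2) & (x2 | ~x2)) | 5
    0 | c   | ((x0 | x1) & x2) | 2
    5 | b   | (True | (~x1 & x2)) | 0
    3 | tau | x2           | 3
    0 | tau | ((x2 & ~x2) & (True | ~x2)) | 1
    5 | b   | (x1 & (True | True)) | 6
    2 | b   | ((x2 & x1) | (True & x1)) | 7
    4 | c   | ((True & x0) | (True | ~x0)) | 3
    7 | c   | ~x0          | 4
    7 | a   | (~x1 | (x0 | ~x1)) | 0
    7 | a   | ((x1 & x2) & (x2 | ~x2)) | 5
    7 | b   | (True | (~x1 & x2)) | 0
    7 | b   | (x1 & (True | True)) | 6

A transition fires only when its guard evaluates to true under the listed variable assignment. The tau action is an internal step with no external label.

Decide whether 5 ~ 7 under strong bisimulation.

Compute ~ classes (split until stable):
  round 0: {{0,1,2,3,4,5,6,7}}
  round 1: {{0},{1},{2},{3},{4},{5,7},{6}}
Fixed point at round 2; 7 class(es).
class of 5: {5,7}; class of 7: {5,7}

Answer: BISIMILAR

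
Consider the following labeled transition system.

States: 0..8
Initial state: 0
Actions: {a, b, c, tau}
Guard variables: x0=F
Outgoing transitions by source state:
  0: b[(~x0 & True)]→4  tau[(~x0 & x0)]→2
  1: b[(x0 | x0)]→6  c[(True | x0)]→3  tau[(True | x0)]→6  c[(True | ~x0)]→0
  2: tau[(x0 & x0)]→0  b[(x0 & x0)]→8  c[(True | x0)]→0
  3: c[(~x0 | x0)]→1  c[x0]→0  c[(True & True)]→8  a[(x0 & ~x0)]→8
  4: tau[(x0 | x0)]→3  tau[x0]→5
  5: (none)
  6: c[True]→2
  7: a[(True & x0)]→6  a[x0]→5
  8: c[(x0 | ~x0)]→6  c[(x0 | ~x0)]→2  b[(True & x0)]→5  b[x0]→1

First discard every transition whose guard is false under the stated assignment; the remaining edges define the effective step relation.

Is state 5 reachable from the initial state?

Guard filter leaves 10 enabled edge(s).
depth 0: {0}
depth 1: {4}  now seen {0,4}
R = {0,4}

Answer: UNREACHABLE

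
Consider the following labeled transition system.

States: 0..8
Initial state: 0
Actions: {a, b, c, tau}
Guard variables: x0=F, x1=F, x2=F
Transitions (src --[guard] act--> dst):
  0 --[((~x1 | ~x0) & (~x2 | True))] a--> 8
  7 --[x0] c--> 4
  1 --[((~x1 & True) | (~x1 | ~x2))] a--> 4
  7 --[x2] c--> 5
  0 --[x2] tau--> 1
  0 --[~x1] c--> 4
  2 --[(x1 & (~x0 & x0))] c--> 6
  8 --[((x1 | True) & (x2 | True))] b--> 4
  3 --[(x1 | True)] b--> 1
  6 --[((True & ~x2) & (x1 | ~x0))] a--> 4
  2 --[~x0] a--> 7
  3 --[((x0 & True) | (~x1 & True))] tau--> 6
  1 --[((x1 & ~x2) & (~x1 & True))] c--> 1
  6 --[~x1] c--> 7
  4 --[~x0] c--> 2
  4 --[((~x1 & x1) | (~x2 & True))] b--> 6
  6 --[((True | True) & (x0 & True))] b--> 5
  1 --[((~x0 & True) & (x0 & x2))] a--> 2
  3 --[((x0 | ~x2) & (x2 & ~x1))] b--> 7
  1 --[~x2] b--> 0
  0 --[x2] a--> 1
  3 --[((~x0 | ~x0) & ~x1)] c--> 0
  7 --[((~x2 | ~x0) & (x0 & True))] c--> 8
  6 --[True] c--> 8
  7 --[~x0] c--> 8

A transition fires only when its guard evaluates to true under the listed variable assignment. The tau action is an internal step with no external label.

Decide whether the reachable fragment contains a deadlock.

Reachable = {0,2,4,6,7,8}
  0: a→8  c→4  [deg 2]
  2: a→7  [deg 1]
  4: b→6  c→2  [deg 2]
  6: a→4  c→7  c→8  [deg 3]
  7: c→8  [deg 1]
  8: b→4  [deg 1]

Answer: DEADLOCK-FREE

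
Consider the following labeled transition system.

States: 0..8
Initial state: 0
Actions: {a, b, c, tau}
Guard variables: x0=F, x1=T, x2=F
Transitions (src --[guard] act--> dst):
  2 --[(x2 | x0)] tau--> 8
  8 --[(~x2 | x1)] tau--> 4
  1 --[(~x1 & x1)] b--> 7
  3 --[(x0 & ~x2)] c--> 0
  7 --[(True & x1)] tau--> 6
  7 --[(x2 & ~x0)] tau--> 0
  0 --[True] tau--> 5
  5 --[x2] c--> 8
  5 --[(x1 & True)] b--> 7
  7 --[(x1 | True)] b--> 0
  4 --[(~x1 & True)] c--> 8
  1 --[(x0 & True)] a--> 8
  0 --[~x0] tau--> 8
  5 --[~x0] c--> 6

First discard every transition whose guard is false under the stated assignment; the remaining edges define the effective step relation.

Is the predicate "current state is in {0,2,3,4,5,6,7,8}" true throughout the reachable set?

Answer: INVARIANT HOLDS

Working:
Allowed set {0,2,3,4,5,6,7,8}
R = {0,4,5,6,7,8}
  0: ok
  4: ok
  5: ok
  6: ok
  7: ok
  8: ok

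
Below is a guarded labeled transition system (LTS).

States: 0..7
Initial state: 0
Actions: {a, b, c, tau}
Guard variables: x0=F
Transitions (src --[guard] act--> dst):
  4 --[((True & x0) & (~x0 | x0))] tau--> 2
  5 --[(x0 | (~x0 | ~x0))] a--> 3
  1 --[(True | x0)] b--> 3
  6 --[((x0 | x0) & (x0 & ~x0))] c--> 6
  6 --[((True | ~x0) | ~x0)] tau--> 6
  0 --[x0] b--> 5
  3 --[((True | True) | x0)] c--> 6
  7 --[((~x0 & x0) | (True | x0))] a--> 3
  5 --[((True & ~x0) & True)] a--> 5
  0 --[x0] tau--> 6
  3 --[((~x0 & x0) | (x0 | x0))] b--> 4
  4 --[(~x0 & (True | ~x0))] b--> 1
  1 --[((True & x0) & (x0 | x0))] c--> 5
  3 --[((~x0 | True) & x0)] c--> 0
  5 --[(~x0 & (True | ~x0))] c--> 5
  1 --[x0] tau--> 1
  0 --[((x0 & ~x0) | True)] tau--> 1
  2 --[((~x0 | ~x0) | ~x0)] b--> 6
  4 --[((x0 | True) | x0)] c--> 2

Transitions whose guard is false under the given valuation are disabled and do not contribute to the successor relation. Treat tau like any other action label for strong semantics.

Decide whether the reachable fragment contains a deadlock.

Answer: DEADLOCK-FREE

Working:
Reachable = {0,1,3,6}
  0: tau→1  [1 exit(s)]
  1: b→3  [1 exit(s)]
  3: c→6  [1 exit(s)]
  6: tau→6  [1 exit(s)]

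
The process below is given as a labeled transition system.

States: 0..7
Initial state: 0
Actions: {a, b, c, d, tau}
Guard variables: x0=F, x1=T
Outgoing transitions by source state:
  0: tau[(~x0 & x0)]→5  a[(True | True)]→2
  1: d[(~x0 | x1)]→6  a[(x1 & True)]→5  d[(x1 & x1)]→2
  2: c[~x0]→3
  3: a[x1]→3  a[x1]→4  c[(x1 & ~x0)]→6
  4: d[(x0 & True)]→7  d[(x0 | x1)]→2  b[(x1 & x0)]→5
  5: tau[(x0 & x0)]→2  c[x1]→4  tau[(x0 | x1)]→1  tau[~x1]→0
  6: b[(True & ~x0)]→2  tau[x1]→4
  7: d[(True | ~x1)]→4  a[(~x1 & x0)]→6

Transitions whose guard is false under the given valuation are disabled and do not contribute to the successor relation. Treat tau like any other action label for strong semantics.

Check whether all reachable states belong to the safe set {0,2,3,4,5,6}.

Safe = {0,2,3,4,5,6}
R = {0,2,3,4,6}
  0: ✓
  2: ✓
  3: ✓
  4: ✓
  6: ✓

Answer: INVARIANT HOLDS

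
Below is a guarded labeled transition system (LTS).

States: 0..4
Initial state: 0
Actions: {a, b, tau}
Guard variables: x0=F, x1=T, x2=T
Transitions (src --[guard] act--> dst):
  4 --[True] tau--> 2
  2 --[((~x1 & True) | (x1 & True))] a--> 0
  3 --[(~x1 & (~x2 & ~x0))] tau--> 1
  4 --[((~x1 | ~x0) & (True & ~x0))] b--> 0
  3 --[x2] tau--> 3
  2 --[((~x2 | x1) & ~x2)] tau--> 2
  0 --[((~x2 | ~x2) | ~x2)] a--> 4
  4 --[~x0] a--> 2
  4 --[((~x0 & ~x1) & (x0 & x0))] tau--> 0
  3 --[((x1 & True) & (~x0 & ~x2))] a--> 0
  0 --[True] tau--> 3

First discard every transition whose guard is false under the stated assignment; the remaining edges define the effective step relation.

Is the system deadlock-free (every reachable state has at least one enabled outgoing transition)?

Answer: DEADLOCK-FREE

Analysis:
R = {0,3}
  0: tau→3  [deg 1]
  3: tau→3  [deg 1]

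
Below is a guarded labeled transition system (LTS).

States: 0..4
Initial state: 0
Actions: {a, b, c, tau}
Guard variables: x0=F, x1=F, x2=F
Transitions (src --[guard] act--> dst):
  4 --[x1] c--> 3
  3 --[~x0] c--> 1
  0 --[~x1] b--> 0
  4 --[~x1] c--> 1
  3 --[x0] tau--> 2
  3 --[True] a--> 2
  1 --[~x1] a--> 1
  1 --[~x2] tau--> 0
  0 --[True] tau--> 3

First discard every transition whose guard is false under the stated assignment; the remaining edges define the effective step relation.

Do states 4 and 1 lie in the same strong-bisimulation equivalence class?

Refine partition for ~:
  P[0] = {{0,1,2,3,4}}
  P[1] = {{0},{1},{2},{3},{4}}
Fixed point at round 2; 5 class(es).
4∈{4}, 1∈{1}

Answer: NOT BISIMILAR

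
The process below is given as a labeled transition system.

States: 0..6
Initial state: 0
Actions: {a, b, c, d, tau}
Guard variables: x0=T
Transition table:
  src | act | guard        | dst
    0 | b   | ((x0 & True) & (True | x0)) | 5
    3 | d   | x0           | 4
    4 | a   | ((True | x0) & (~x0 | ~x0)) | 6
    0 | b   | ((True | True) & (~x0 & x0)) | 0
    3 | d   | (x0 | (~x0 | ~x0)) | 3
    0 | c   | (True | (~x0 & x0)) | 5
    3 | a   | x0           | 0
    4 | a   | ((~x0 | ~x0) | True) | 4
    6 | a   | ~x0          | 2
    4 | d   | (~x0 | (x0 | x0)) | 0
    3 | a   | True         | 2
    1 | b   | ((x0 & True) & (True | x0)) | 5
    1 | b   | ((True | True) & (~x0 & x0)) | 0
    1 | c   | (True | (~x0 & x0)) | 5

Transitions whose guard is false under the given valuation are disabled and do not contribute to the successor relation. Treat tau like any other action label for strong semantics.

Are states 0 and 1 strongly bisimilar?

Refine partition for ~:
  round 0: {{0,1,2,3,4,5,6}}
  round 1: {{0,1},{2,5,6},{3,4}}
  round 2: {{0,1},{2,5,6},{3},{4}}
stable after 3 split(s): 4 block(s)
0∈{0,1}, 1∈{0,1}

Answer: BISIMILAR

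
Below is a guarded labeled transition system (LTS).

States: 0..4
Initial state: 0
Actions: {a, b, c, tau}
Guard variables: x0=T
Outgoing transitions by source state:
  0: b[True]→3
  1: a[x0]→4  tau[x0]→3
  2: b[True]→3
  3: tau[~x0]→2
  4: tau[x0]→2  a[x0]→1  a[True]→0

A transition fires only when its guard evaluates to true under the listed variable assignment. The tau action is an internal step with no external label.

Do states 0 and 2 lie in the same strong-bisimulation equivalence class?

Answer: BISIMILAR

Analysis:
Compute ~ classes (split until stable):
  round 0: {{0,1,2,3,4}}
  round 1: {{0,2},{1,4},{3}}
  round 2: {{0,2},{1},{3},{4}}
Fixed point at round 3; 4 class(es).
class of 0: {0,2}; class of 2: {0,2}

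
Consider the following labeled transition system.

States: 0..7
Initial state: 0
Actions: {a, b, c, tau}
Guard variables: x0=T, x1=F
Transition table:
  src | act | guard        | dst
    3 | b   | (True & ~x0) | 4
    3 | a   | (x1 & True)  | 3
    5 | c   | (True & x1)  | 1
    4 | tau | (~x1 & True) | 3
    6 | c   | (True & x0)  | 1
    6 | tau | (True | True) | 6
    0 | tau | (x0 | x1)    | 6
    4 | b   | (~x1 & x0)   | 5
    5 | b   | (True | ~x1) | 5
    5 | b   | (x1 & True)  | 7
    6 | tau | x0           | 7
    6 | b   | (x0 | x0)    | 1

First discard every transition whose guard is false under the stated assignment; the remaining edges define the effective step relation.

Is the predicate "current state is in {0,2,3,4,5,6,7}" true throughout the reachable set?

Answer: INVARIANT VIOLATED at state 1

Working:
Inv-set: {0,2,3,4,5,6,7}
Reach set: {0,1,6,7}
  0: ok
  1: ✗ unsafe
  6: ok
  7: ok
reach 1 via tau·c — violates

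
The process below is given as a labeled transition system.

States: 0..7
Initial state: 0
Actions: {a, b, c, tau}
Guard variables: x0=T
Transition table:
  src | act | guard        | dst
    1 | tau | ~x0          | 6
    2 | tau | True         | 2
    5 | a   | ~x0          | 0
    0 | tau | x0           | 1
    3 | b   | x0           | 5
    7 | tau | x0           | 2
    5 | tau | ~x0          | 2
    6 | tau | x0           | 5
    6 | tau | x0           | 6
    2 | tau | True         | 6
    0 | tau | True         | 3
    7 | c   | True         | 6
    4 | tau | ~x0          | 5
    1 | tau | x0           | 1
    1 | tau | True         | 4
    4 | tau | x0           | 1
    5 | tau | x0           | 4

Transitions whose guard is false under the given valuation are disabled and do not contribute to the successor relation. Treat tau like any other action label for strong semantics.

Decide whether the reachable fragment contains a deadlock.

Reachable = {0,1,3,4,5}
  0: tau→1  tau→3  [2 out]
  1: tau→1  tau→4  [2 out]
  3: b→5  [1 out]
  4: tau→1  [1 out]
  5: tau→4  [1 out]

Answer: DEADLOCK-FREE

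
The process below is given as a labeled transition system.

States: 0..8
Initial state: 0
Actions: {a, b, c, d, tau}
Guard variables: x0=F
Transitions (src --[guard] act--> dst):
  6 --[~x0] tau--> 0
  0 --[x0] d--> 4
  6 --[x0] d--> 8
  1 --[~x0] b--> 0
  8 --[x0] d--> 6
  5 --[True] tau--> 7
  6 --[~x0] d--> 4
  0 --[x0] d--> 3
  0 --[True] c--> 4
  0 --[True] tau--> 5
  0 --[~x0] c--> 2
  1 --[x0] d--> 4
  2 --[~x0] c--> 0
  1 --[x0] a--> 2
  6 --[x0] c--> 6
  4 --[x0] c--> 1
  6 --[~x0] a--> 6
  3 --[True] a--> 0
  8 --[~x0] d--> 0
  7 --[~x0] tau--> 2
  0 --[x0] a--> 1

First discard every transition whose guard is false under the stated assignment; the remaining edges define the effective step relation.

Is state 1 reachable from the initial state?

Guard filter leaves 12 enabled edge(s).
L0 = {0}
L1 = {2,4,5}  now seen {0,2,4,5}
L2 = {7}  now seen {0,2,4,5,7}
R = {0,2,4,5,7}

Answer: UNREACHABLE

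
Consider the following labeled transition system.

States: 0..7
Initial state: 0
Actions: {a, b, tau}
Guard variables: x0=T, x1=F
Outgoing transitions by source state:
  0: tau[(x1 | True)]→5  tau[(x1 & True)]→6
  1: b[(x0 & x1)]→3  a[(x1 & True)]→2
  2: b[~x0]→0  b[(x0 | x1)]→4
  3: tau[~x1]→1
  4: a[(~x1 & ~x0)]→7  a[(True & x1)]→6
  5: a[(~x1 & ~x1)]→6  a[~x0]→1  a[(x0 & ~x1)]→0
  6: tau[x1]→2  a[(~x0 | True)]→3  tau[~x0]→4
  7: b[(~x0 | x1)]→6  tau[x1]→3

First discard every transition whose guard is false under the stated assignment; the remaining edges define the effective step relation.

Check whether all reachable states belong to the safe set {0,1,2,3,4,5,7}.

Safe = {0,1,2,3,4,5,7}
Reach set: {0,1,3,5,6}
  0: ok
  1: ok
  3: ok
  5: ok
  6: VIOLATES
counterexample path to 6: tau·a

Answer: INVARIANT VIOLATED at state 6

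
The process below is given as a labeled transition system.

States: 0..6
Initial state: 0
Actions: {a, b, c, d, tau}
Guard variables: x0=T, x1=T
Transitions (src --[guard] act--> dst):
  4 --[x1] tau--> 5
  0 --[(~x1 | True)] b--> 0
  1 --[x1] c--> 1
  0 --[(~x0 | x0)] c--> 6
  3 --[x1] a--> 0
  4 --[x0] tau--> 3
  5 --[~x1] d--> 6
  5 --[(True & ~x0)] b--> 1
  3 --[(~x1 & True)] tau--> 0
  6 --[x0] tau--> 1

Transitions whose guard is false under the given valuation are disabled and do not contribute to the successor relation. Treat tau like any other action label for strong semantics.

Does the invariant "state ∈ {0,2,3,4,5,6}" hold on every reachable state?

Answer: INVARIANT VIOLATED at state 1

Analysis:
Inv-set: {0,2,3,4,5,6}
R = {0,1,6}
  0: ✓
  1: ✗ unsafe
  6: ✓
reach 1 via c·tau — violates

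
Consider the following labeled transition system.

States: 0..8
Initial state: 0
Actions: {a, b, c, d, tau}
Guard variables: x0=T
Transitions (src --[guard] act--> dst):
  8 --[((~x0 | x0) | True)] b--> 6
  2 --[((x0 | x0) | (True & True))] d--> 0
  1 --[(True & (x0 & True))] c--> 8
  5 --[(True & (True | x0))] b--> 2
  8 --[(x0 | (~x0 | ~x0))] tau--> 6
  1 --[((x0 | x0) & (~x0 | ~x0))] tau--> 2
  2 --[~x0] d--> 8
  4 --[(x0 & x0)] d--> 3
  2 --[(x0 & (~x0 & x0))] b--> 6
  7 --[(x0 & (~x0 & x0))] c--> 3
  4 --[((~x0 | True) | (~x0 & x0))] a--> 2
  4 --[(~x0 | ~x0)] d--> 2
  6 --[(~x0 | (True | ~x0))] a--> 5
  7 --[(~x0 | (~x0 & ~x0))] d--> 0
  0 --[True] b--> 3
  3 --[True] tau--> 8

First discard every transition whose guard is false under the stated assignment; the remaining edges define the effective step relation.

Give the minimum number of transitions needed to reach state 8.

BFS to 8:
  L0 = {0}
  L1 = {3}
  L2 = {8}
8 enters at depth 2; path b·tau

Answer: 2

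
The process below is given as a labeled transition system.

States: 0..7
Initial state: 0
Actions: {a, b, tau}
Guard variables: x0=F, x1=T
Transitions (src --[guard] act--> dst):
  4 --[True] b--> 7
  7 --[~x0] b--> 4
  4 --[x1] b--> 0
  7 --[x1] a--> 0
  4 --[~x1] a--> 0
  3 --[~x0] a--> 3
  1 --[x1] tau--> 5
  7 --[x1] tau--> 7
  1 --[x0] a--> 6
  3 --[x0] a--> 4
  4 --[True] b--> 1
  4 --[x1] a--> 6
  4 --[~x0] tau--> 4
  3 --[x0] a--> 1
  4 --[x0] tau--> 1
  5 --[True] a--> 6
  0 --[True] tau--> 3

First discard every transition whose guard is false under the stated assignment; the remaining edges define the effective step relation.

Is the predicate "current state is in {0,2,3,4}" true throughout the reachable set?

Answer: INVARIANT HOLDS

Trace:
Safe = {0,2,3,4}
R = {0,3}
  0: safe
  3: safe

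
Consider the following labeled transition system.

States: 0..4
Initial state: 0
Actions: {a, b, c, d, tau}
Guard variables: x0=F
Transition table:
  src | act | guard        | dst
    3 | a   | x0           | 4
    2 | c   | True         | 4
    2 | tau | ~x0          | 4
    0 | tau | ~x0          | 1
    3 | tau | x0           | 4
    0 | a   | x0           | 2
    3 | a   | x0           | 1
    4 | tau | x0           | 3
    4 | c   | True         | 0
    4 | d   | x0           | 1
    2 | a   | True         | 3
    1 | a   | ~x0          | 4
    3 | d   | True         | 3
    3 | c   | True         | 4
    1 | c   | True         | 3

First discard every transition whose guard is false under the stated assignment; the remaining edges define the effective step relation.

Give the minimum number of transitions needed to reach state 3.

Answer: 2

Analysis:
Breadth-first toward 3:
  L0 = {0}
  L1 = {1}
  L2 = {3,4}
depth(3)=2, e.g. tau·c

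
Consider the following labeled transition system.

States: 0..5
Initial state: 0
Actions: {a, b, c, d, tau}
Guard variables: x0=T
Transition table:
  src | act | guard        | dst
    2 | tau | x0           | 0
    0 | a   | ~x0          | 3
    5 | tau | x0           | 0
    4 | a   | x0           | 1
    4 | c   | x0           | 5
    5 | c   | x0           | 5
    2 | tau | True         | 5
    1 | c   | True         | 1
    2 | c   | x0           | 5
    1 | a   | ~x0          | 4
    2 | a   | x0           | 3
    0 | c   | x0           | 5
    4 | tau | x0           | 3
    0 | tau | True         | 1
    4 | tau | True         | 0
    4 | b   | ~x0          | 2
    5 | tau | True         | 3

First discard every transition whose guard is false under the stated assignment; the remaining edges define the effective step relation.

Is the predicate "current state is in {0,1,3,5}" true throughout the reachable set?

Answer: INVARIANT HOLDS

Working:
Inv-set: {0,1,3,5}
Reachable = {0,1,3,5}
  0: ok
  1: ok
  3: ok
  5: ok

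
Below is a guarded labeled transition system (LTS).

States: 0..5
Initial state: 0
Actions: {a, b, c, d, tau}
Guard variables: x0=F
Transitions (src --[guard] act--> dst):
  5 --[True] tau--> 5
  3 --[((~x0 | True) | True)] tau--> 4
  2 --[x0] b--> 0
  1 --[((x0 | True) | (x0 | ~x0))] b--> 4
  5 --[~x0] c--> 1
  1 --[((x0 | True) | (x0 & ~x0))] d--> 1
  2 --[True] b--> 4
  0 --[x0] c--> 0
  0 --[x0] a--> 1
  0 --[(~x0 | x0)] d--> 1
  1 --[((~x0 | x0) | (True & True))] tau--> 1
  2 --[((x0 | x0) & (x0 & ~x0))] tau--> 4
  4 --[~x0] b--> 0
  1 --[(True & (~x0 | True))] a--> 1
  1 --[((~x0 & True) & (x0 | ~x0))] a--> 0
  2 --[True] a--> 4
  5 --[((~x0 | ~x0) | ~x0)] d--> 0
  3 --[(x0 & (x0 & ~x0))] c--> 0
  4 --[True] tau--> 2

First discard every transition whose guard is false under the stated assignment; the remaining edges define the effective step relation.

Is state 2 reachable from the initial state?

14 transition(s) survive guard evaluation.
depth 0: {0}
depth 1: {1}  cumulative {0,1}
depth 2: {4}  cumulative {0,1,4}
depth 3: {2}  cumulative {0,1,2,4}
Reachable = {0,1,2,4}
trace reaching 2: d·b·tau

Answer: REACHABLE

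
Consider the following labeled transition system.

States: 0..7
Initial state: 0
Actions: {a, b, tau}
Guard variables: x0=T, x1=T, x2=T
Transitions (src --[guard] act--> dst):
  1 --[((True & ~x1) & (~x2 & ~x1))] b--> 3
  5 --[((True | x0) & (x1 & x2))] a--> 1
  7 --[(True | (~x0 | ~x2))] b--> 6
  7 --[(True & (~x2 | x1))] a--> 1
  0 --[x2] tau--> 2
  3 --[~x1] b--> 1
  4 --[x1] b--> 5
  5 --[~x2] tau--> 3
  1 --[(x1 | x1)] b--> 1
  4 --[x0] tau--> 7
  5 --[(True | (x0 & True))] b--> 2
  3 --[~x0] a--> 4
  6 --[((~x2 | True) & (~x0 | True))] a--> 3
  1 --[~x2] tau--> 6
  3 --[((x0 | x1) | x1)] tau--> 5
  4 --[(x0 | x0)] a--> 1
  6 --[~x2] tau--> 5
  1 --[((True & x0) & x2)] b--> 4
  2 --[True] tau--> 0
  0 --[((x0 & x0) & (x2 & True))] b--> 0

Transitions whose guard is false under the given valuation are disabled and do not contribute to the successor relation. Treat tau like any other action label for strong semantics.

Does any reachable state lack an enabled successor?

Answer: DEADLOCK-FREE

Working:
R = {0,2}
  0: b→0  tau→2  [deg 2]
  2: tau→0  [deg 1]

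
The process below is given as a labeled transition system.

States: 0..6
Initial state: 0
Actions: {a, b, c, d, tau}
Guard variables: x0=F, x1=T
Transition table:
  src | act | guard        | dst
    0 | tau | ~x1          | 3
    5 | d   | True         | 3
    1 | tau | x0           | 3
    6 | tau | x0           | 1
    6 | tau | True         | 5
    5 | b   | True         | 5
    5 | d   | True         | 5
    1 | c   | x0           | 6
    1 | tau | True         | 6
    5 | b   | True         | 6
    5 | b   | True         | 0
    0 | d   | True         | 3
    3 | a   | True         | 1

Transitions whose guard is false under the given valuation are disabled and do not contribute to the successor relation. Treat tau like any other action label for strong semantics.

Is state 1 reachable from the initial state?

Answer: REACHABLE

Analysis:
After dropping false guards: 9 live edges.
depth 0: {0}
depth 1: {3}  cumulative {0,3}
depth 2: {1}  cumulative {0,1,3}
depth 3: {6}  cumulative {0,1,3,6}
depth 4: {5}  cumulative {0,1,3,5,6}
Reach set: {0,1,3,5,6}
trace reaching 1: d·a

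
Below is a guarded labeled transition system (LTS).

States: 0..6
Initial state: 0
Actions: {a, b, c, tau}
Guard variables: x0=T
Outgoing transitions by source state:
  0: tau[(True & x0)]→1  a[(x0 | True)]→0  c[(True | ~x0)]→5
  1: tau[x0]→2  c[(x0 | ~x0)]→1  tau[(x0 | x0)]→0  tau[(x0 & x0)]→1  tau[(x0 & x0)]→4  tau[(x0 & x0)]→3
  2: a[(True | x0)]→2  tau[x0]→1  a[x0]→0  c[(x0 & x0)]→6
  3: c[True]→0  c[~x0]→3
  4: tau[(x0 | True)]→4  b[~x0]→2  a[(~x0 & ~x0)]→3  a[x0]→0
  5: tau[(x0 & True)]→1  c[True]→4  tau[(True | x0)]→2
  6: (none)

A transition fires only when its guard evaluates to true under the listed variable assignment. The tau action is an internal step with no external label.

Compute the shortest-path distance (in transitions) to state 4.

Answer: 2

Analysis:
BFS to 4:
  depth 0: {0}
  depth 1: {1,5}
  depth 2: {2,3,4}
depth(4)=2, e.g. c·c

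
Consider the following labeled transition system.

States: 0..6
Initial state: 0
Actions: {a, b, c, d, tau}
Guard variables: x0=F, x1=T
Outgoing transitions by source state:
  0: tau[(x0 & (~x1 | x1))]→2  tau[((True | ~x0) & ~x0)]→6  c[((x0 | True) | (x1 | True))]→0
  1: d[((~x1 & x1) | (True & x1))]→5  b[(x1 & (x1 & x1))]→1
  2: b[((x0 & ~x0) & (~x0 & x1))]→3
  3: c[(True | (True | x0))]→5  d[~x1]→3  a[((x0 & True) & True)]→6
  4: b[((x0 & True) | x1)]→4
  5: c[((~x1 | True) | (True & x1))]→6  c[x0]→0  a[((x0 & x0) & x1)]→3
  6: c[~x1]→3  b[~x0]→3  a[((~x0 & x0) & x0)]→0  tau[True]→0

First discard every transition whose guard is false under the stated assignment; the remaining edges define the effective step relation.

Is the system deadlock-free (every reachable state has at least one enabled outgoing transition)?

Answer: DEADLOCK-FREE

Analysis:
Reachable = {0,3,5,6}
  0: c→0  tau→6  [deg 2]
  3: c→5  [deg 1]
  5: c→6  [deg 1]
  6: b→3  tau→0  [deg 2]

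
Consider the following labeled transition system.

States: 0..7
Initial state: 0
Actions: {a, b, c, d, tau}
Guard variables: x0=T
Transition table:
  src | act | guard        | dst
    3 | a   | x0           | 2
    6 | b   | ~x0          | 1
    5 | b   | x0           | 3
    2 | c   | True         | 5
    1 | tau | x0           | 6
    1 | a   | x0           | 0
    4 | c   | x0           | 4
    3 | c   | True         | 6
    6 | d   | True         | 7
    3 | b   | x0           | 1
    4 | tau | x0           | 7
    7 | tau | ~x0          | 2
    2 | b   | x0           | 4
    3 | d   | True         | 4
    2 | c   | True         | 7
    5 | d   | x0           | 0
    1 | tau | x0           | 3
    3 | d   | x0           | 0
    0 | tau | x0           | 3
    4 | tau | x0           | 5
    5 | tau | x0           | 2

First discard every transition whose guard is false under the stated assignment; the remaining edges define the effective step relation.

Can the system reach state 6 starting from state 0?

After dropping false guards: 19 live edges.
L0 = {0}
L1 = {3}  now seen {0,3}
L2 = {1,2,4,6}  now seen {0,1,2,3,4,6}
L3 = {5,7}  now seen {0,1,2,3,4,5,6,7}
Reachable = {0,1,2,3,4,5,6,7}
witness 6: tau·c

Answer: REACHABLE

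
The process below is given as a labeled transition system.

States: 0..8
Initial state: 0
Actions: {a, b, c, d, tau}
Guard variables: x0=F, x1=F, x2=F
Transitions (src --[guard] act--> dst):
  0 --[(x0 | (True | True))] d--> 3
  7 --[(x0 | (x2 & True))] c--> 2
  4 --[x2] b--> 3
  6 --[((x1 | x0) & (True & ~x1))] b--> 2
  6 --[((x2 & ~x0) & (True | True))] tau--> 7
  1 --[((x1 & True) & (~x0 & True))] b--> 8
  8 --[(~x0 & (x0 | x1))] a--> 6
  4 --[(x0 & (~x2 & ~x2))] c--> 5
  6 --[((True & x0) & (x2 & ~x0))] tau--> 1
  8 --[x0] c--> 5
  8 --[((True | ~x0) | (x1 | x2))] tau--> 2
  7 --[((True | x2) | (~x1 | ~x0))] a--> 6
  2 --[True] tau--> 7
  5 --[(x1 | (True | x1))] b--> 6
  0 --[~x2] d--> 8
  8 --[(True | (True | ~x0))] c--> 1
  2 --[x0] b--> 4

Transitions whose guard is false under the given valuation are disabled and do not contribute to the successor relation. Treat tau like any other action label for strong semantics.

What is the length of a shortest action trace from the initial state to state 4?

Breadth-first toward 4:
  Layer 0: {0}
  Layer 1: {3,8}
  Layer 2: {1,2}
  Layer 3: {7}
  Layer 4: {6}
4 never appears.

Answer: UNREACHABLE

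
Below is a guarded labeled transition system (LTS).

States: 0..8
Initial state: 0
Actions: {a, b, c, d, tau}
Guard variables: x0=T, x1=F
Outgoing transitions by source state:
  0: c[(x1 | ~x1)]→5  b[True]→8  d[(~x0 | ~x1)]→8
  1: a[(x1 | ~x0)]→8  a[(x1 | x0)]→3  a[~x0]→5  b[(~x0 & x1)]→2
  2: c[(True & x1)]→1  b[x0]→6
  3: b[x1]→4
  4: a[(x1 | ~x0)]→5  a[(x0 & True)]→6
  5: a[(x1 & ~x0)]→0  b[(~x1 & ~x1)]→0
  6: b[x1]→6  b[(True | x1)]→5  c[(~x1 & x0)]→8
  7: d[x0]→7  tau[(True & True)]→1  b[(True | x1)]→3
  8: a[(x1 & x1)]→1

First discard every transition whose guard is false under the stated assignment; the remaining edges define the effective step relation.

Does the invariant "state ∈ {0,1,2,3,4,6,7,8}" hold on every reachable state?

Allowed set {0,1,2,3,4,6,7,8}
R = {0,5,8}
  0: ✓
  5: ✗ unsafe
  8: ✓
reach 5 via c — violates

Answer: INVARIANT VIOLATED at state 5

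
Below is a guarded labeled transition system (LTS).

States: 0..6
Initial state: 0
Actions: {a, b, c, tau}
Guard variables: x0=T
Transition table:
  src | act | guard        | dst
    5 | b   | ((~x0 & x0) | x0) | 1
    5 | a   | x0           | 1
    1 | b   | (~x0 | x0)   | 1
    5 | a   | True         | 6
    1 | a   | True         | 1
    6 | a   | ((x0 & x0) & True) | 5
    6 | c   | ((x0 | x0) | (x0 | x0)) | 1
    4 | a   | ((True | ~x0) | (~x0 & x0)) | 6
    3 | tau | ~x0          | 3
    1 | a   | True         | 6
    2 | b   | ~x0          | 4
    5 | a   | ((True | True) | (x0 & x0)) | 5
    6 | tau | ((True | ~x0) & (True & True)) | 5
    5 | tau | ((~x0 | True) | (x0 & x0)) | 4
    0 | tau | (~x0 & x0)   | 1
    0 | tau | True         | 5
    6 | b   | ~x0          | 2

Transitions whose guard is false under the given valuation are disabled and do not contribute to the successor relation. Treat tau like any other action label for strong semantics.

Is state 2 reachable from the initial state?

After dropping false guards: 13 live edges.
Layer 0: {0}
Layer 1: {5}  now seen {0,5}
Layer 2: {1,4,6}  now seen {0,1,4,5,6}
R = {0,1,4,5,6}

Answer: UNREACHABLE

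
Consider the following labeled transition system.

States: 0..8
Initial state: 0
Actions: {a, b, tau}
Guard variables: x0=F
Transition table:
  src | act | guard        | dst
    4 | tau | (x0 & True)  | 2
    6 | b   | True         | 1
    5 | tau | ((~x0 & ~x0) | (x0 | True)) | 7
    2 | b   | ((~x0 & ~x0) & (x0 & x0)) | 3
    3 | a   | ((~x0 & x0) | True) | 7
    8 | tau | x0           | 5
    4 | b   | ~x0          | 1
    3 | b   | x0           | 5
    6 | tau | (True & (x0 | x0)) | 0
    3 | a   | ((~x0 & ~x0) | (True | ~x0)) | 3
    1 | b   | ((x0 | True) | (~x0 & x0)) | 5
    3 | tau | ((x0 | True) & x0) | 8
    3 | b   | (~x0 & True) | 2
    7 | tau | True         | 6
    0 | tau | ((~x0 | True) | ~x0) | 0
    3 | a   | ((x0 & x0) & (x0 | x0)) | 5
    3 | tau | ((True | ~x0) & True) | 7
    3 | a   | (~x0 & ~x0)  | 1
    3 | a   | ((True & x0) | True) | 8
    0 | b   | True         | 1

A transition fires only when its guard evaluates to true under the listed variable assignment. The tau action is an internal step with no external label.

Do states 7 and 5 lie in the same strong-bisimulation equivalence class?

Compute ~ classes (split until stable):
  P[0] = {{0,1,2,3,4,5,6,7,8}}
  P[1] = {{0},{1,4,6},{2,8},{3},{5,7}}
  P[2] = {{0},{1},{2,8},{3},{4,6},{5},{7}}
7 equivalence class(es) (converged in 3)
class of 7: {7}; class of 5: {5}

Answer: NOT BISIMILAR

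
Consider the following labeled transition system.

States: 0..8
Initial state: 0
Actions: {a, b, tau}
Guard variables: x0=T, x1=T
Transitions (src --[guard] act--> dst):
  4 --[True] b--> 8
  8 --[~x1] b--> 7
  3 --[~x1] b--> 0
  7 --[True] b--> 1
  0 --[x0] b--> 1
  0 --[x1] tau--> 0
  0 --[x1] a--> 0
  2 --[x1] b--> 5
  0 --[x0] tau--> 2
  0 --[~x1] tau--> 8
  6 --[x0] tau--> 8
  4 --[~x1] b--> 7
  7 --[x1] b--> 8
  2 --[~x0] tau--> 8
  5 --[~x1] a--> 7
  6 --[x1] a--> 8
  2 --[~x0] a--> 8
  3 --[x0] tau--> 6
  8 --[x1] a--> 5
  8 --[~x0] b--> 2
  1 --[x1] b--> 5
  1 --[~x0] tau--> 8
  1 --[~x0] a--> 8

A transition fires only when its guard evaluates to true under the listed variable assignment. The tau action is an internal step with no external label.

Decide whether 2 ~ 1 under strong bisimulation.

Bisimulation quotient by refinement:
  P[0] = {{0,1,2,3,4,5,6,7,8}}
  P[1] = {{0},{1,2,4,7},{3},{5},{6},{8}}
  P[2] = {{0},{1,2},{3},{4},{5},{6},{7},{8}}
Fixed point at round 3; 8 class(es).
class of 2: {1,2}; class of 1: {1,2}

Answer: BISIMILAR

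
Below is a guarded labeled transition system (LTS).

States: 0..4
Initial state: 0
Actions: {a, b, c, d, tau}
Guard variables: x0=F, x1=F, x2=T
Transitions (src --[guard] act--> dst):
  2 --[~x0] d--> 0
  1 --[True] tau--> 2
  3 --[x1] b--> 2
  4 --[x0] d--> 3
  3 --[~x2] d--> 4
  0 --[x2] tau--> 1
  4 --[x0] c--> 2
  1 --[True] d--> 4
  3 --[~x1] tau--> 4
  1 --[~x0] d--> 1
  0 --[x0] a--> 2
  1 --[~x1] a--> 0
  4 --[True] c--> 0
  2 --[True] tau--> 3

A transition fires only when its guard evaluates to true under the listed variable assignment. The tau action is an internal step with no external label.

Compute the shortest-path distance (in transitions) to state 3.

Answer: 3

Analysis:
BFS to 3:
  L0 = {0}
  L1 = {1}
  L2 = {2,4}
  L3 = {3}
3 enters at depth 3; path tau·tau·tau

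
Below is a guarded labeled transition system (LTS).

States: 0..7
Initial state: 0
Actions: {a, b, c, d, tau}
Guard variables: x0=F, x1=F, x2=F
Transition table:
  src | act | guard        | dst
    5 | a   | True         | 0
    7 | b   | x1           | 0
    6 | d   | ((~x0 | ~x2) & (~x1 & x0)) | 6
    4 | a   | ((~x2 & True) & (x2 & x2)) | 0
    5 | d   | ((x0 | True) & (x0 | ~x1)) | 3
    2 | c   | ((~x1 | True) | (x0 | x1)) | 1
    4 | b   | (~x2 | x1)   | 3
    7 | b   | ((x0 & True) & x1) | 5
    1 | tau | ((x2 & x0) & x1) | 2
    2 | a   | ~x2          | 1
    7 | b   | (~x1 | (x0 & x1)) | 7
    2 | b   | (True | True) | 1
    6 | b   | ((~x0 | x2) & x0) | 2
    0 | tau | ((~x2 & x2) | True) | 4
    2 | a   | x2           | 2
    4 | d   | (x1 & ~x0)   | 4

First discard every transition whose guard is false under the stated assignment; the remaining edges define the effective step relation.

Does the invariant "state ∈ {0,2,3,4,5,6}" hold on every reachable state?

Safe = {0,2,3,4,5,6}
Reach set: {0,3,4}
  0: ✓
  3: ✓
  4: ✓

Answer: INVARIANT HOLDS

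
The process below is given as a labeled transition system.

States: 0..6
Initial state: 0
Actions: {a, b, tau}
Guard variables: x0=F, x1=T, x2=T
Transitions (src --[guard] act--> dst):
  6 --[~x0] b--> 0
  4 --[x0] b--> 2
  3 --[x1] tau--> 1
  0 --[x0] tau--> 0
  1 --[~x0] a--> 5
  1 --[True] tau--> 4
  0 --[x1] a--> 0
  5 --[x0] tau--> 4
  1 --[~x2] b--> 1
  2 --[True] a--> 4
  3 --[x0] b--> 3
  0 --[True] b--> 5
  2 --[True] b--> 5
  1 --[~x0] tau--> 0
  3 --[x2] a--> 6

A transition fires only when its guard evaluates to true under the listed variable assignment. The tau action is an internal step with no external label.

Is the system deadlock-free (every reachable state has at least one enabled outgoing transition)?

Answer: DEADLOCK at state 5

Working:
Reachable = {0,5}
  0: a→0  b→5  [2 exit(s)]
  5: ∅  [STUCK]
trace reaching 5: b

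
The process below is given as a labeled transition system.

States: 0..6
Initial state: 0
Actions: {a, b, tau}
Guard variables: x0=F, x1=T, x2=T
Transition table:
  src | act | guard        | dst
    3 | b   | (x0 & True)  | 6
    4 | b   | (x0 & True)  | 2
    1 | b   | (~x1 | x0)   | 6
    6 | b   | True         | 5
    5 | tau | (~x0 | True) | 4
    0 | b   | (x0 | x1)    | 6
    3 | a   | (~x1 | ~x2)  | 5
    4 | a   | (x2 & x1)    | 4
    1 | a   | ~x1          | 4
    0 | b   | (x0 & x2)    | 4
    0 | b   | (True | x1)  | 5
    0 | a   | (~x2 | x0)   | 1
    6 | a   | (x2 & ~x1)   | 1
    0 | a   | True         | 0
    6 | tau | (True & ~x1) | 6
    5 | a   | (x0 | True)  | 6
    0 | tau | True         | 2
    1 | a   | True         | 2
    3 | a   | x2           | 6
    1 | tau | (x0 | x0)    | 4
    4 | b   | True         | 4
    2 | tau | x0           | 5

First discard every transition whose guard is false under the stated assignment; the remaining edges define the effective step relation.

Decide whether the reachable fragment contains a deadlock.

Answer: DEADLOCK at state 2

Working:
Reachable = {0,2,4,5,6}
  0: a→0  b→5  b→6  tau→2  [4 out]
  2: ∅  [STUCK]
  4: a→4  b→4  [2 out]
  5: a→6  tau→4  [2 out]
  6: b→5  [1 out]
trace reaching 2: tau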